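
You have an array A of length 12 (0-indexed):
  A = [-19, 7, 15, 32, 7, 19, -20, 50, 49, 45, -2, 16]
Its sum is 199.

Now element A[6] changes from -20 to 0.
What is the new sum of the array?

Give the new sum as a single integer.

Old value at index 6: -20
New value at index 6: 0
Delta = 0 - -20 = 20
New sum = old_sum + delta = 199 + (20) = 219

Answer: 219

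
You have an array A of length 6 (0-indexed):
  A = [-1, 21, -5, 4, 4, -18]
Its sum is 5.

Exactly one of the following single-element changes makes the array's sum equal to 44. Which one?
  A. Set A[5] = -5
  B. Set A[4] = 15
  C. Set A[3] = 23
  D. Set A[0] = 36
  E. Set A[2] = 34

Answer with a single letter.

Option A: A[5] -18->-5, delta=13, new_sum=5+(13)=18
Option B: A[4] 4->15, delta=11, new_sum=5+(11)=16
Option C: A[3] 4->23, delta=19, new_sum=5+(19)=24
Option D: A[0] -1->36, delta=37, new_sum=5+(37)=42
Option E: A[2] -5->34, delta=39, new_sum=5+(39)=44 <-- matches target

Answer: E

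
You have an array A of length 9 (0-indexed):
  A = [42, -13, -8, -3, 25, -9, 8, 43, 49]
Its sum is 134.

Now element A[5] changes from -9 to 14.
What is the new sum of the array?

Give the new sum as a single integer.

Old value at index 5: -9
New value at index 5: 14
Delta = 14 - -9 = 23
New sum = old_sum + delta = 134 + (23) = 157

Answer: 157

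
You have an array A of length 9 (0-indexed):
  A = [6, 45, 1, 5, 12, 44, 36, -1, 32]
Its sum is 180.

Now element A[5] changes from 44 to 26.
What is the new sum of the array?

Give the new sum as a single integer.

Answer: 162

Derivation:
Old value at index 5: 44
New value at index 5: 26
Delta = 26 - 44 = -18
New sum = old_sum + delta = 180 + (-18) = 162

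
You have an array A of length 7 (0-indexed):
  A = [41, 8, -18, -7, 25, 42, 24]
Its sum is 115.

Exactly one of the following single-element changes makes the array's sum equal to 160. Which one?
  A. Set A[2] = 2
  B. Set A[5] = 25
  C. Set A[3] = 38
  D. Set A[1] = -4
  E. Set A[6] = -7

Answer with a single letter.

Option A: A[2] -18->2, delta=20, new_sum=115+(20)=135
Option B: A[5] 42->25, delta=-17, new_sum=115+(-17)=98
Option C: A[3] -7->38, delta=45, new_sum=115+(45)=160 <-- matches target
Option D: A[1] 8->-4, delta=-12, new_sum=115+(-12)=103
Option E: A[6] 24->-7, delta=-31, new_sum=115+(-31)=84

Answer: C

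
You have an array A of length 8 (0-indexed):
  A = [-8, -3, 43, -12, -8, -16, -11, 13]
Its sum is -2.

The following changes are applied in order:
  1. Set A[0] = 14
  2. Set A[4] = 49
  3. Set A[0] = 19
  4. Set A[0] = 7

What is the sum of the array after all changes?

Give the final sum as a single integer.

Answer: 70

Derivation:
Initial sum: -2
Change 1: A[0] -8 -> 14, delta = 22, sum = 20
Change 2: A[4] -8 -> 49, delta = 57, sum = 77
Change 3: A[0] 14 -> 19, delta = 5, sum = 82
Change 4: A[0] 19 -> 7, delta = -12, sum = 70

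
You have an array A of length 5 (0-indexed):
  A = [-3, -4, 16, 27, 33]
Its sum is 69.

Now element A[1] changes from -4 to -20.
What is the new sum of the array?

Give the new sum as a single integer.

Answer: 53

Derivation:
Old value at index 1: -4
New value at index 1: -20
Delta = -20 - -4 = -16
New sum = old_sum + delta = 69 + (-16) = 53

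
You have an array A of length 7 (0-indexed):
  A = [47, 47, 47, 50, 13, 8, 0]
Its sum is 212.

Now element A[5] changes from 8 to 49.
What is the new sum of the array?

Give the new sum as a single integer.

Old value at index 5: 8
New value at index 5: 49
Delta = 49 - 8 = 41
New sum = old_sum + delta = 212 + (41) = 253

Answer: 253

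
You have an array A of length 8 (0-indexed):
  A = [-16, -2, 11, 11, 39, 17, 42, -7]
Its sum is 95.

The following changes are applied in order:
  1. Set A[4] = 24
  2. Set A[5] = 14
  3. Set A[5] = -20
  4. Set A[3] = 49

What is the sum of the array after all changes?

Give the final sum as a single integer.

Initial sum: 95
Change 1: A[4] 39 -> 24, delta = -15, sum = 80
Change 2: A[5] 17 -> 14, delta = -3, sum = 77
Change 3: A[5] 14 -> -20, delta = -34, sum = 43
Change 4: A[3] 11 -> 49, delta = 38, sum = 81

Answer: 81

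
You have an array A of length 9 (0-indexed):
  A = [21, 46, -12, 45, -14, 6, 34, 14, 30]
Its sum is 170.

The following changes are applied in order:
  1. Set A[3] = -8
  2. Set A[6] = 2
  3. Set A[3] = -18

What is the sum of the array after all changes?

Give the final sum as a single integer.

Initial sum: 170
Change 1: A[3] 45 -> -8, delta = -53, sum = 117
Change 2: A[6] 34 -> 2, delta = -32, sum = 85
Change 3: A[3] -8 -> -18, delta = -10, sum = 75

Answer: 75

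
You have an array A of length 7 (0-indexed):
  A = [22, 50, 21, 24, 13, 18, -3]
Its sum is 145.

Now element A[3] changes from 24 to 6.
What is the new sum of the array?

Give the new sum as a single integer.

Answer: 127

Derivation:
Old value at index 3: 24
New value at index 3: 6
Delta = 6 - 24 = -18
New sum = old_sum + delta = 145 + (-18) = 127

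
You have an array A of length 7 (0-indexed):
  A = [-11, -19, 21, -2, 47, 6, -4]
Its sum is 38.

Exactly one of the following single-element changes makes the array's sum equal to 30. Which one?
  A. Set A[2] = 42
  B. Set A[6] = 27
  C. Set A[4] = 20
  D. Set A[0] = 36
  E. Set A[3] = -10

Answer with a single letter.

Answer: E

Derivation:
Option A: A[2] 21->42, delta=21, new_sum=38+(21)=59
Option B: A[6] -4->27, delta=31, new_sum=38+(31)=69
Option C: A[4] 47->20, delta=-27, new_sum=38+(-27)=11
Option D: A[0] -11->36, delta=47, new_sum=38+(47)=85
Option E: A[3] -2->-10, delta=-8, new_sum=38+(-8)=30 <-- matches target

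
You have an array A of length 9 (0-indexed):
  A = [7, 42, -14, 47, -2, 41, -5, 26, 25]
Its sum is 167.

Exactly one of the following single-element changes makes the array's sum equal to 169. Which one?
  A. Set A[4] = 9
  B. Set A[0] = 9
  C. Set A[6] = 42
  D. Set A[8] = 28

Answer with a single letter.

Option A: A[4] -2->9, delta=11, new_sum=167+(11)=178
Option B: A[0] 7->9, delta=2, new_sum=167+(2)=169 <-- matches target
Option C: A[6] -5->42, delta=47, new_sum=167+(47)=214
Option D: A[8] 25->28, delta=3, new_sum=167+(3)=170

Answer: B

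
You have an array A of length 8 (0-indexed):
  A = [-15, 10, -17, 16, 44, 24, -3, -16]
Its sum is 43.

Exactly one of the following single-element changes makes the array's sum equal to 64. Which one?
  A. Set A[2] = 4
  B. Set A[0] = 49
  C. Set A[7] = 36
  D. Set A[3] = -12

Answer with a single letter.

Option A: A[2] -17->4, delta=21, new_sum=43+(21)=64 <-- matches target
Option B: A[0] -15->49, delta=64, new_sum=43+(64)=107
Option C: A[7] -16->36, delta=52, new_sum=43+(52)=95
Option D: A[3] 16->-12, delta=-28, new_sum=43+(-28)=15

Answer: A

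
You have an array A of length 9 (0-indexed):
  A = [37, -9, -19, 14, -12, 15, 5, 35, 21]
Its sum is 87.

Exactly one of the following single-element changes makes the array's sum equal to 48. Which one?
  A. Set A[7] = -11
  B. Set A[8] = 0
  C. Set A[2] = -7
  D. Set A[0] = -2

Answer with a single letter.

Option A: A[7] 35->-11, delta=-46, new_sum=87+(-46)=41
Option B: A[8] 21->0, delta=-21, new_sum=87+(-21)=66
Option C: A[2] -19->-7, delta=12, new_sum=87+(12)=99
Option D: A[0] 37->-2, delta=-39, new_sum=87+(-39)=48 <-- matches target

Answer: D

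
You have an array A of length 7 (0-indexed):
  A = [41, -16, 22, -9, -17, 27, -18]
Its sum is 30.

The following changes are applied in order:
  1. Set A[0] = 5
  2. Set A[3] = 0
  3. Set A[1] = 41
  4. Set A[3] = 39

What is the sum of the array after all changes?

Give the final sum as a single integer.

Answer: 99

Derivation:
Initial sum: 30
Change 1: A[0] 41 -> 5, delta = -36, sum = -6
Change 2: A[3] -9 -> 0, delta = 9, sum = 3
Change 3: A[1] -16 -> 41, delta = 57, sum = 60
Change 4: A[3] 0 -> 39, delta = 39, sum = 99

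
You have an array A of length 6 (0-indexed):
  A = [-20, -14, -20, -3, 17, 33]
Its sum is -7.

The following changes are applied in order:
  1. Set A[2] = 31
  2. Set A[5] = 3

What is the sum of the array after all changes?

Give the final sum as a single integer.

Initial sum: -7
Change 1: A[2] -20 -> 31, delta = 51, sum = 44
Change 2: A[5] 33 -> 3, delta = -30, sum = 14

Answer: 14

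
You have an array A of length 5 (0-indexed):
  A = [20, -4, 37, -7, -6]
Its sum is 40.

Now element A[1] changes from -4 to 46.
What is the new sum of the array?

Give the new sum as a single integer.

Old value at index 1: -4
New value at index 1: 46
Delta = 46 - -4 = 50
New sum = old_sum + delta = 40 + (50) = 90

Answer: 90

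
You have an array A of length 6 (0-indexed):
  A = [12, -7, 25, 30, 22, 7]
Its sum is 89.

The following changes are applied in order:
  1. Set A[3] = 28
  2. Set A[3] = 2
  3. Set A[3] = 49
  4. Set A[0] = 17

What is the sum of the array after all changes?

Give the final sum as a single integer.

Answer: 113

Derivation:
Initial sum: 89
Change 1: A[3] 30 -> 28, delta = -2, sum = 87
Change 2: A[3] 28 -> 2, delta = -26, sum = 61
Change 3: A[3] 2 -> 49, delta = 47, sum = 108
Change 4: A[0] 12 -> 17, delta = 5, sum = 113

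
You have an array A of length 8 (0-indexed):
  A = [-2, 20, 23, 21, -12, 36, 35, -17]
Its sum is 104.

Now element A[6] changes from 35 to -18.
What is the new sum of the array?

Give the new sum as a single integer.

Answer: 51

Derivation:
Old value at index 6: 35
New value at index 6: -18
Delta = -18 - 35 = -53
New sum = old_sum + delta = 104 + (-53) = 51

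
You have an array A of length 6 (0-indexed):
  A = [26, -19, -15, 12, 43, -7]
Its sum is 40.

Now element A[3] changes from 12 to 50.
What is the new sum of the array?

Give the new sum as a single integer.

Old value at index 3: 12
New value at index 3: 50
Delta = 50 - 12 = 38
New sum = old_sum + delta = 40 + (38) = 78

Answer: 78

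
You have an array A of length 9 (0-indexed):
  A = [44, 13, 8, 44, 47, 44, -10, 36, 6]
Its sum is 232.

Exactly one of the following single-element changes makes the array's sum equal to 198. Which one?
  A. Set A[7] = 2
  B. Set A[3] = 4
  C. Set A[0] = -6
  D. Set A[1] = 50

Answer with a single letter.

Answer: A

Derivation:
Option A: A[7] 36->2, delta=-34, new_sum=232+(-34)=198 <-- matches target
Option B: A[3] 44->4, delta=-40, new_sum=232+(-40)=192
Option C: A[0] 44->-6, delta=-50, new_sum=232+(-50)=182
Option D: A[1] 13->50, delta=37, new_sum=232+(37)=269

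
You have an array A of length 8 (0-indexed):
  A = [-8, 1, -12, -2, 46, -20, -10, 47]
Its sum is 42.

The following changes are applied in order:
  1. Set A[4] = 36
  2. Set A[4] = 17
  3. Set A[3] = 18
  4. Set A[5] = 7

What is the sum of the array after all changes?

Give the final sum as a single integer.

Answer: 60

Derivation:
Initial sum: 42
Change 1: A[4] 46 -> 36, delta = -10, sum = 32
Change 2: A[4] 36 -> 17, delta = -19, sum = 13
Change 3: A[3] -2 -> 18, delta = 20, sum = 33
Change 4: A[5] -20 -> 7, delta = 27, sum = 60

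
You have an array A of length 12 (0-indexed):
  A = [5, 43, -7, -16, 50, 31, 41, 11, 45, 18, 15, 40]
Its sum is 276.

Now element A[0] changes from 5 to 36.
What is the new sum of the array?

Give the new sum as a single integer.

Answer: 307

Derivation:
Old value at index 0: 5
New value at index 0: 36
Delta = 36 - 5 = 31
New sum = old_sum + delta = 276 + (31) = 307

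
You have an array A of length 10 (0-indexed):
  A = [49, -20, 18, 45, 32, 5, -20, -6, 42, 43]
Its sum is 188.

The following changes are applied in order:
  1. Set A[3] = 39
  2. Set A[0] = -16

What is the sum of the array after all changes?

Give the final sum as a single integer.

Initial sum: 188
Change 1: A[3] 45 -> 39, delta = -6, sum = 182
Change 2: A[0] 49 -> -16, delta = -65, sum = 117

Answer: 117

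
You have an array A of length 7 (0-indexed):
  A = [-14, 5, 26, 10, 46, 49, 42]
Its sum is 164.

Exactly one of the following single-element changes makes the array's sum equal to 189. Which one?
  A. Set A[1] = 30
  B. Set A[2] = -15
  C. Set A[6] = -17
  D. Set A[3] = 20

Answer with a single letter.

Answer: A

Derivation:
Option A: A[1] 5->30, delta=25, new_sum=164+(25)=189 <-- matches target
Option B: A[2] 26->-15, delta=-41, new_sum=164+(-41)=123
Option C: A[6] 42->-17, delta=-59, new_sum=164+(-59)=105
Option D: A[3] 10->20, delta=10, new_sum=164+(10)=174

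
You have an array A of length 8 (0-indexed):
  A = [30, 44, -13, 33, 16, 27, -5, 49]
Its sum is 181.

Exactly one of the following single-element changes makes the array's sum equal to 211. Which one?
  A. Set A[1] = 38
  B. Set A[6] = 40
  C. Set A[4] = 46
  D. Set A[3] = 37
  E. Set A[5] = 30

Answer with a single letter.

Answer: C

Derivation:
Option A: A[1] 44->38, delta=-6, new_sum=181+(-6)=175
Option B: A[6] -5->40, delta=45, new_sum=181+(45)=226
Option C: A[4] 16->46, delta=30, new_sum=181+(30)=211 <-- matches target
Option D: A[3] 33->37, delta=4, new_sum=181+(4)=185
Option E: A[5] 27->30, delta=3, new_sum=181+(3)=184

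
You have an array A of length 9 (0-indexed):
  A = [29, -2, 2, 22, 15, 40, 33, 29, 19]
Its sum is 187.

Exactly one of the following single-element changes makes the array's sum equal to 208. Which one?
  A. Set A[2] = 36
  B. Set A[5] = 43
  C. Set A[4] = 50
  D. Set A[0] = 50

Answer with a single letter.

Option A: A[2] 2->36, delta=34, new_sum=187+(34)=221
Option B: A[5] 40->43, delta=3, new_sum=187+(3)=190
Option C: A[4] 15->50, delta=35, new_sum=187+(35)=222
Option D: A[0] 29->50, delta=21, new_sum=187+(21)=208 <-- matches target

Answer: D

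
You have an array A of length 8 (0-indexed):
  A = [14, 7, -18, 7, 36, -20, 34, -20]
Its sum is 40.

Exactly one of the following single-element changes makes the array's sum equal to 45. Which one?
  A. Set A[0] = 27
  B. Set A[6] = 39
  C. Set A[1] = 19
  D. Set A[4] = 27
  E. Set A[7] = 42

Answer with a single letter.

Option A: A[0] 14->27, delta=13, new_sum=40+(13)=53
Option B: A[6] 34->39, delta=5, new_sum=40+(5)=45 <-- matches target
Option C: A[1] 7->19, delta=12, new_sum=40+(12)=52
Option D: A[4] 36->27, delta=-9, new_sum=40+(-9)=31
Option E: A[7] -20->42, delta=62, new_sum=40+(62)=102

Answer: B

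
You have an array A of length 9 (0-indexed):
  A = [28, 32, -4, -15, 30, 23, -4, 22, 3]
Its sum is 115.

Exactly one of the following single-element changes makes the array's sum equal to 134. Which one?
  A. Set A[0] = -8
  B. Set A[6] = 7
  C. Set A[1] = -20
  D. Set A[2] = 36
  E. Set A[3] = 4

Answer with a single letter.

Answer: E

Derivation:
Option A: A[0] 28->-8, delta=-36, new_sum=115+(-36)=79
Option B: A[6] -4->7, delta=11, new_sum=115+(11)=126
Option C: A[1] 32->-20, delta=-52, new_sum=115+(-52)=63
Option D: A[2] -4->36, delta=40, new_sum=115+(40)=155
Option E: A[3] -15->4, delta=19, new_sum=115+(19)=134 <-- matches target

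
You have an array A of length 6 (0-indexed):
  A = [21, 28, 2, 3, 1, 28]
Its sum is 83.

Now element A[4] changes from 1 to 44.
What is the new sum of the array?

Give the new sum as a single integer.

Old value at index 4: 1
New value at index 4: 44
Delta = 44 - 1 = 43
New sum = old_sum + delta = 83 + (43) = 126

Answer: 126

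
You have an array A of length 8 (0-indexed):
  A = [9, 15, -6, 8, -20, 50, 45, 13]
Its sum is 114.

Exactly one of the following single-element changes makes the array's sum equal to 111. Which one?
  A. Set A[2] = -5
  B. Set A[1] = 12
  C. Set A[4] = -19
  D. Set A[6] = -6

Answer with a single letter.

Answer: B

Derivation:
Option A: A[2] -6->-5, delta=1, new_sum=114+(1)=115
Option B: A[1] 15->12, delta=-3, new_sum=114+(-3)=111 <-- matches target
Option C: A[4] -20->-19, delta=1, new_sum=114+(1)=115
Option D: A[6] 45->-6, delta=-51, new_sum=114+(-51)=63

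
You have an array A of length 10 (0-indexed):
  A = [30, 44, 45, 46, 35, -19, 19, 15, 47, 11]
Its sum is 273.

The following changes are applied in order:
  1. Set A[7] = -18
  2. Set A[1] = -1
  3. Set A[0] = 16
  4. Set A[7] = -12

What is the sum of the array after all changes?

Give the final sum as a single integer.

Answer: 187

Derivation:
Initial sum: 273
Change 1: A[7] 15 -> -18, delta = -33, sum = 240
Change 2: A[1] 44 -> -1, delta = -45, sum = 195
Change 3: A[0] 30 -> 16, delta = -14, sum = 181
Change 4: A[7] -18 -> -12, delta = 6, sum = 187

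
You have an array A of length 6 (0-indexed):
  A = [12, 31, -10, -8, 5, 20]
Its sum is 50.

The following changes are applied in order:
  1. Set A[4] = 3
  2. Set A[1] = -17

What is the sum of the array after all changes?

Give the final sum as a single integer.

Initial sum: 50
Change 1: A[4] 5 -> 3, delta = -2, sum = 48
Change 2: A[1] 31 -> -17, delta = -48, sum = 0

Answer: 0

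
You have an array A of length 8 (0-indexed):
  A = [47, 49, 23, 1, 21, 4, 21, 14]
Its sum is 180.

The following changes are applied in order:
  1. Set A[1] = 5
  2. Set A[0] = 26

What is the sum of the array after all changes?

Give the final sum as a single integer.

Initial sum: 180
Change 1: A[1] 49 -> 5, delta = -44, sum = 136
Change 2: A[0] 47 -> 26, delta = -21, sum = 115

Answer: 115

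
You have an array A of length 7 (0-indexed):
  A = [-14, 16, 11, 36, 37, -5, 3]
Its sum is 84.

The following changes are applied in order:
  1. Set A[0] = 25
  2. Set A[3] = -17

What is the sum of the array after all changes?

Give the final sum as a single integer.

Answer: 70

Derivation:
Initial sum: 84
Change 1: A[0] -14 -> 25, delta = 39, sum = 123
Change 2: A[3] 36 -> -17, delta = -53, sum = 70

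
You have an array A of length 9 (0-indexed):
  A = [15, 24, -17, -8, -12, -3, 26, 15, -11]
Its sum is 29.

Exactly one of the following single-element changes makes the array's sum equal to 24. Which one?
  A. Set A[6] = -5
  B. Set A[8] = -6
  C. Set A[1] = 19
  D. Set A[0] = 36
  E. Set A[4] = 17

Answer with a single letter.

Answer: C

Derivation:
Option A: A[6] 26->-5, delta=-31, new_sum=29+(-31)=-2
Option B: A[8] -11->-6, delta=5, new_sum=29+(5)=34
Option C: A[1] 24->19, delta=-5, new_sum=29+(-5)=24 <-- matches target
Option D: A[0] 15->36, delta=21, new_sum=29+(21)=50
Option E: A[4] -12->17, delta=29, new_sum=29+(29)=58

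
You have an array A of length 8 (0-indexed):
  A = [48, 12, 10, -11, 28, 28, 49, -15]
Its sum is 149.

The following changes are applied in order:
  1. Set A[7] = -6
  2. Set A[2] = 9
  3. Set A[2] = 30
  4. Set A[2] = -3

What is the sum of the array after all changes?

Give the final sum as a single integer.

Initial sum: 149
Change 1: A[7] -15 -> -6, delta = 9, sum = 158
Change 2: A[2] 10 -> 9, delta = -1, sum = 157
Change 3: A[2] 9 -> 30, delta = 21, sum = 178
Change 4: A[2] 30 -> -3, delta = -33, sum = 145

Answer: 145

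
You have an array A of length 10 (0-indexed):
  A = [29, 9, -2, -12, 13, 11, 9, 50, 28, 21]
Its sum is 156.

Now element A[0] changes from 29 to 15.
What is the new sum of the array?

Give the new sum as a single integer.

Answer: 142

Derivation:
Old value at index 0: 29
New value at index 0: 15
Delta = 15 - 29 = -14
New sum = old_sum + delta = 156 + (-14) = 142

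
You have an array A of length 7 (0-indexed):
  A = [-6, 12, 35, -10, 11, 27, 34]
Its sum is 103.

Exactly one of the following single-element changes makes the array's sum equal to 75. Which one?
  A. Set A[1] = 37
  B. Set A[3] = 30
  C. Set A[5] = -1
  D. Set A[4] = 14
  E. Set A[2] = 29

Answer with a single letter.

Answer: C

Derivation:
Option A: A[1] 12->37, delta=25, new_sum=103+(25)=128
Option B: A[3] -10->30, delta=40, new_sum=103+(40)=143
Option C: A[5] 27->-1, delta=-28, new_sum=103+(-28)=75 <-- matches target
Option D: A[4] 11->14, delta=3, new_sum=103+(3)=106
Option E: A[2] 35->29, delta=-6, new_sum=103+(-6)=97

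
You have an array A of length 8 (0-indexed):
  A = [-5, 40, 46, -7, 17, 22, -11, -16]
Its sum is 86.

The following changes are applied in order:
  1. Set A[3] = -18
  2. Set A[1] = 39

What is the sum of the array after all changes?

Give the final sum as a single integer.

Initial sum: 86
Change 1: A[3] -7 -> -18, delta = -11, sum = 75
Change 2: A[1] 40 -> 39, delta = -1, sum = 74

Answer: 74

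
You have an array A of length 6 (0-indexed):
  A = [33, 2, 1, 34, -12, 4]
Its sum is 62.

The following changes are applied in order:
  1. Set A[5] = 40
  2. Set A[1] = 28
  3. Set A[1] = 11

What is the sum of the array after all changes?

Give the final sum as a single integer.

Answer: 107

Derivation:
Initial sum: 62
Change 1: A[5] 4 -> 40, delta = 36, sum = 98
Change 2: A[1] 2 -> 28, delta = 26, sum = 124
Change 3: A[1] 28 -> 11, delta = -17, sum = 107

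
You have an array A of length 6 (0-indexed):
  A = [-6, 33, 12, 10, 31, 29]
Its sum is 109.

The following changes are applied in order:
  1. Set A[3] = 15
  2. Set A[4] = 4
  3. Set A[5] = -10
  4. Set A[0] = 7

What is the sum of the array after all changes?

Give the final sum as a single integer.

Initial sum: 109
Change 1: A[3] 10 -> 15, delta = 5, sum = 114
Change 2: A[4] 31 -> 4, delta = -27, sum = 87
Change 3: A[5] 29 -> -10, delta = -39, sum = 48
Change 4: A[0] -6 -> 7, delta = 13, sum = 61

Answer: 61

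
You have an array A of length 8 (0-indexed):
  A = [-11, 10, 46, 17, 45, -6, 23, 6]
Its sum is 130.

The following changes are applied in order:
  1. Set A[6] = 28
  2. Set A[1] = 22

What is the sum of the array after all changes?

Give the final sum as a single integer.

Initial sum: 130
Change 1: A[6] 23 -> 28, delta = 5, sum = 135
Change 2: A[1] 10 -> 22, delta = 12, sum = 147

Answer: 147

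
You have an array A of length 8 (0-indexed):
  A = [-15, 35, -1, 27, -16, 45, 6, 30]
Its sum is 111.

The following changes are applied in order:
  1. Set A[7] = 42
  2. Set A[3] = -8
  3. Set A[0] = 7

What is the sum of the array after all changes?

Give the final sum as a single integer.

Initial sum: 111
Change 1: A[7] 30 -> 42, delta = 12, sum = 123
Change 2: A[3] 27 -> -8, delta = -35, sum = 88
Change 3: A[0] -15 -> 7, delta = 22, sum = 110

Answer: 110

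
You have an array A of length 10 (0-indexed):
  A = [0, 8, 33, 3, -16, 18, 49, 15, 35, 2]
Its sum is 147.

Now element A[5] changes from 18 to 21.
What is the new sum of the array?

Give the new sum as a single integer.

Answer: 150

Derivation:
Old value at index 5: 18
New value at index 5: 21
Delta = 21 - 18 = 3
New sum = old_sum + delta = 147 + (3) = 150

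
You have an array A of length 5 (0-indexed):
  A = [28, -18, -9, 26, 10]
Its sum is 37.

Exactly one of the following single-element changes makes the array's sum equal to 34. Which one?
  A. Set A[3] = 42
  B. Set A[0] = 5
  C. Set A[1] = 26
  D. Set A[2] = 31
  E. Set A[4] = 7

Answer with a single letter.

Answer: E

Derivation:
Option A: A[3] 26->42, delta=16, new_sum=37+(16)=53
Option B: A[0] 28->5, delta=-23, new_sum=37+(-23)=14
Option C: A[1] -18->26, delta=44, new_sum=37+(44)=81
Option D: A[2] -9->31, delta=40, new_sum=37+(40)=77
Option E: A[4] 10->7, delta=-3, new_sum=37+(-3)=34 <-- matches target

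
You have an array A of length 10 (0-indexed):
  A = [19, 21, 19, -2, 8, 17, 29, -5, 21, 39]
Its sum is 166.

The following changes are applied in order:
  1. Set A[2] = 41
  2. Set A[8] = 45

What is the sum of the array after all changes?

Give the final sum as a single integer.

Initial sum: 166
Change 1: A[2] 19 -> 41, delta = 22, sum = 188
Change 2: A[8] 21 -> 45, delta = 24, sum = 212

Answer: 212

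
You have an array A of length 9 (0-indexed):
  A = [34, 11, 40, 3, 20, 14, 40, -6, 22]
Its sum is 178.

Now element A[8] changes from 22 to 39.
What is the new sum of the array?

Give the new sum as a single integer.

Old value at index 8: 22
New value at index 8: 39
Delta = 39 - 22 = 17
New sum = old_sum + delta = 178 + (17) = 195

Answer: 195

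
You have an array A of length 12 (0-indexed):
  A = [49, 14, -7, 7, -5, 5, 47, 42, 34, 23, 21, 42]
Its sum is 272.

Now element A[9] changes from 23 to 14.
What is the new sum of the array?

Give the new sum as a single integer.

Old value at index 9: 23
New value at index 9: 14
Delta = 14 - 23 = -9
New sum = old_sum + delta = 272 + (-9) = 263

Answer: 263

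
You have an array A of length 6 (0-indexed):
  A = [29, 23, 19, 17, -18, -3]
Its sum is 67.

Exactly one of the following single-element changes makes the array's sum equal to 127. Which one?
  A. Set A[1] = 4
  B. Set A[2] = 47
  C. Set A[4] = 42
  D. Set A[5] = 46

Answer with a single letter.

Answer: C

Derivation:
Option A: A[1] 23->4, delta=-19, new_sum=67+(-19)=48
Option B: A[2] 19->47, delta=28, new_sum=67+(28)=95
Option C: A[4] -18->42, delta=60, new_sum=67+(60)=127 <-- matches target
Option D: A[5] -3->46, delta=49, new_sum=67+(49)=116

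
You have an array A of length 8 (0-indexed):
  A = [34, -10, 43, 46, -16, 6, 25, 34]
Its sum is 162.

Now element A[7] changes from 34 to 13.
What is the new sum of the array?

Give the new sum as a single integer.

Answer: 141

Derivation:
Old value at index 7: 34
New value at index 7: 13
Delta = 13 - 34 = -21
New sum = old_sum + delta = 162 + (-21) = 141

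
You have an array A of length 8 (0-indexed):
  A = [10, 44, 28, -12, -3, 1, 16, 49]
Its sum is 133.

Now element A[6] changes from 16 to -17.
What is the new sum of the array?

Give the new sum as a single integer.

Old value at index 6: 16
New value at index 6: -17
Delta = -17 - 16 = -33
New sum = old_sum + delta = 133 + (-33) = 100

Answer: 100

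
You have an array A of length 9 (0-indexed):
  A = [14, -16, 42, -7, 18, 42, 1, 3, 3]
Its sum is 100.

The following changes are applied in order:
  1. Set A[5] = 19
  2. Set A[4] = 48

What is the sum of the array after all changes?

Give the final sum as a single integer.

Answer: 107

Derivation:
Initial sum: 100
Change 1: A[5] 42 -> 19, delta = -23, sum = 77
Change 2: A[4] 18 -> 48, delta = 30, sum = 107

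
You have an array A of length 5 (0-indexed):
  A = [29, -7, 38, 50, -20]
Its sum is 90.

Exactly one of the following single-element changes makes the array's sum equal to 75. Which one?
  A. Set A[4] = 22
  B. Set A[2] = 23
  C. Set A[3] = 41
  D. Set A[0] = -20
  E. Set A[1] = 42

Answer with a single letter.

Option A: A[4] -20->22, delta=42, new_sum=90+(42)=132
Option B: A[2] 38->23, delta=-15, new_sum=90+(-15)=75 <-- matches target
Option C: A[3] 50->41, delta=-9, new_sum=90+(-9)=81
Option D: A[0] 29->-20, delta=-49, new_sum=90+(-49)=41
Option E: A[1] -7->42, delta=49, new_sum=90+(49)=139

Answer: B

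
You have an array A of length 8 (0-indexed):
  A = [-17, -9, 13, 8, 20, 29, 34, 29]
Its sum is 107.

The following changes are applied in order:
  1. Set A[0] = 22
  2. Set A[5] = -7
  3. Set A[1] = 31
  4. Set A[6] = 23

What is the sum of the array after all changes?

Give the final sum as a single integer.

Answer: 139

Derivation:
Initial sum: 107
Change 1: A[0] -17 -> 22, delta = 39, sum = 146
Change 2: A[5] 29 -> -7, delta = -36, sum = 110
Change 3: A[1] -9 -> 31, delta = 40, sum = 150
Change 4: A[6] 34 -> 23, delta = -11, sum = 139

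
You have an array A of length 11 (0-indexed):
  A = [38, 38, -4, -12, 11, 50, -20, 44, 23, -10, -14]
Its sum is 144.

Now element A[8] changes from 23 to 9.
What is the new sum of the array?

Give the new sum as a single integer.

Old value at index 8: 23
New value at index 8: 9
Delta = 9 - 23 = -14
New sum = old_sum + delta = 144 + (-14) = 130

Answer: 130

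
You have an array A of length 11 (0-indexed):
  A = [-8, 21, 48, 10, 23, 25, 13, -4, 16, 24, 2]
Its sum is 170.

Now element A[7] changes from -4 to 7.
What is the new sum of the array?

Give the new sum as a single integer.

Old value at index 7: -4
New value at index 7: 7
Delta = 7 - -4 = 11
New sum = old_sum + delta = 170 + (11) = 181

Answer: 181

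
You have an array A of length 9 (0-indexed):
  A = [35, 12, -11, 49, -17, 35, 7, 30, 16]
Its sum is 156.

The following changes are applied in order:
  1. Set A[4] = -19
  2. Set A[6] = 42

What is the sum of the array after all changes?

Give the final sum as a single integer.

Answer: 189

Derivation:
Initial sum: 156
Change 1: A[4] -17 -> -19, delta = -2, sum = 154
Change 2: A[6] 7 -> 42, delta = 35, sum = 189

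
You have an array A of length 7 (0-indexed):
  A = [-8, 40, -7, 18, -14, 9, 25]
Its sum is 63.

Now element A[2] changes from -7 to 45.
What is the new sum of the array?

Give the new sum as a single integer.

Old value at index 2: -7
New value at index 2: 45
Delta = 45 - -7 = 52
New sum = old_sum + delta = 63 + (52) = 115

Answer: 115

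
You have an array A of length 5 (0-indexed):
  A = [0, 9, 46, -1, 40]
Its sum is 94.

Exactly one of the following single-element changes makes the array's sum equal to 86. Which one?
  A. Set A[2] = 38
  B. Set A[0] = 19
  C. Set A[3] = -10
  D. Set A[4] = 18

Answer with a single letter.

Answer: A

Derivation:
Option A: A[2] 46->38, delta=-8, new_sum=94+(-8)=86 <-- matches target
Option B: A[0] 0->19, delta=19, new_sum=94+(19)=113
Option C: A[3] -1->-10, delta=-9, new_sum=94+(-9)=85
Option D: A[4] 40->18, delta=-22, new_sum=94+(-22)=72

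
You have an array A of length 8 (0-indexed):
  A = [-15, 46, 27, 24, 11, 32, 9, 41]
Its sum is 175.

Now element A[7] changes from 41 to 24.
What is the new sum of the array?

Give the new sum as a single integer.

Old value at index 7: 41
New value at index 7: 24
Delta = 24 - 41 = -17
New sum = old_sum + delta = 175 + (-17) = 158

Answer: 158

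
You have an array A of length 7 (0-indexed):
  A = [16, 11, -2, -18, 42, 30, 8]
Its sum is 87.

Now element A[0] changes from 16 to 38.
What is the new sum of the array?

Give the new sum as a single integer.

Old value at index 0: 16
New value at index 0: 38
Delta = 38 - 16 = 22
New sum = old_sum + delta = 87 + (22) = 109

Answer: 109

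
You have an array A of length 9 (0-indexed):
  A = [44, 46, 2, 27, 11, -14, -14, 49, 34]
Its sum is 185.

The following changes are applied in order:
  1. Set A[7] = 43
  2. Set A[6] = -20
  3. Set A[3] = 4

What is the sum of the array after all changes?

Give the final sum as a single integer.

Answer: 150

Derivation:
Initial sum: 185
Change 1: A[7] 49 -> 43, delta = -6, sum = 179
Change 2: A[6] -14 -> -20, delta = -6, sum = 173
Change 3: A[3] 27 -> 4, delta = -23, sum = 150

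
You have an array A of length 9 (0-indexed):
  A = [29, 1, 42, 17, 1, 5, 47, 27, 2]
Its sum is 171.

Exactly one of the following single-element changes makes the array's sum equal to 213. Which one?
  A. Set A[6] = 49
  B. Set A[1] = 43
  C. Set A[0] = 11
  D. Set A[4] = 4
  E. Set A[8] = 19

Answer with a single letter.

Option A: A[6] 47->49, delta=2, new_sum=171+(2)=173
Option B: A[1] 1->43, delta=42, new_sum=171+(42)=213 <-- matches target
Option C: A[0] 29->11, delta=-18, new_sum=171+(-18)=153
Option D: A[4] 1->4, delta=3, new_sum=171+(3)=174
Option E: A[8] 2->19, delta=17, new_sum=171+(17)=188

Answer: B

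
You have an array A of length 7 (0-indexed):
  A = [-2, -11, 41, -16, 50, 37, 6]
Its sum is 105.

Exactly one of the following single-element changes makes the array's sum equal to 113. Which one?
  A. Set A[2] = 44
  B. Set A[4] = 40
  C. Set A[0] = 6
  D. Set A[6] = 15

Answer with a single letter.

Option A: A[2] 41->44, delta=3, new_sum=105+(3)=108
Option B: A[4] 50->40, delta=-10, new_sum=105+(-10)=95
Option C: A[0] -2->6, delta=8, new_sum=105+(8)=113 <-- matches target
Option D: A[6] 6->15, delta=9, new_sum=105+(9)=114

Answer: C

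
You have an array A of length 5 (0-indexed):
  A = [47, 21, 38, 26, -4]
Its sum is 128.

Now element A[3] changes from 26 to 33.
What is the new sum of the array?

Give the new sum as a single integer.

Answer: 135

Derivation:
Old value at index 3: 26
New value at index 3: 33
Delta = 33 - 26 = 7
New sum = old_sum + delta = 128 + (7) = 135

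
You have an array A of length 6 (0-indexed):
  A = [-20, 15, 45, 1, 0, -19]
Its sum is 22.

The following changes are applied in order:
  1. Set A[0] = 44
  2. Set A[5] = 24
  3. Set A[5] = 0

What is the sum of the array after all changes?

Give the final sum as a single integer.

Initial sum: 22
Change 1: A[0] -20 -> 44, delta = 64, sum = 86
Change 2: A[5] -19 -> 24, delta = 43, sum = 129
Change 3: A[5] 24 -> 0, delta = -24, sum = 105

Answer: 105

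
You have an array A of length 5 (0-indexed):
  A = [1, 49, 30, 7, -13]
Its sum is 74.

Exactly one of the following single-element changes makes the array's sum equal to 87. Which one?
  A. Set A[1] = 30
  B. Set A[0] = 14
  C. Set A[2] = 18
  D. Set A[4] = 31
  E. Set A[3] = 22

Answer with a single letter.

Option A: A[1] 49->30, delta=-19, new_sum=74+(-19)=55
Option B: A[0] 1->14, delta=13, new_sum=74+(13)=87 <-- matches target
Option C: A[2] 30->18, delta=-12, new_sum=74+(-12)=62
Option D: A[4] -13->31, delta=44, new_sum=74+(44)=118
Option E: A[3] 7->22, delta=15, new_sum=74+(15)=89

Answer: B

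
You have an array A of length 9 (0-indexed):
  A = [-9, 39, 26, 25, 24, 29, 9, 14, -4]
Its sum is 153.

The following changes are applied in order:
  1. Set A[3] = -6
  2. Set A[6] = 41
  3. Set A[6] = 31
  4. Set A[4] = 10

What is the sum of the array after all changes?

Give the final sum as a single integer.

Initial sum: 153
Change 1: A[3] 25 -> -6, delta = -31, sum = 122
Change 2: A[6] 9 -> 41, delta = 32, sum = 154
Change 3: A[6] 41 -> 31, delta = -10, sum = 144
Change 4: A[4] 24 -> 10, delta = -14, sum = 130

Answer: 130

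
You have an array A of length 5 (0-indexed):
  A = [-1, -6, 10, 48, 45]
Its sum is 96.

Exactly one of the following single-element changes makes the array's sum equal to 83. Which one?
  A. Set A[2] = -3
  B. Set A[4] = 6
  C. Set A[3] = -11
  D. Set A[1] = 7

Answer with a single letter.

Option A: A[2] 10->-3, delta=-13, new_sum=96+(-13)=83 <-- matches target
Option B: A[4] 45->6, delta=-39, new_sum=96+(-39)=57
Option C: A[3] 48->-11, delta=-59, new_sum=96+(-59)=37
Option D: A[1] -6->7, delta=13, new_sum=96+(13)=109

Answer: A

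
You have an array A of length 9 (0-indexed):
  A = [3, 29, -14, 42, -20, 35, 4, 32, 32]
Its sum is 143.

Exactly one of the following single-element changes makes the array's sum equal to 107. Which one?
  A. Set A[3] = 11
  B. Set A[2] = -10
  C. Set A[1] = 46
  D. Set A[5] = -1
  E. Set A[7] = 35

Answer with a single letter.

Option A: A[3] 42->11, delta=-31, new_sum=143+(-31)=112
Option B: A[2] -14->-10, delta=4, new_sum=143+(4)=147
Option C: A[1] 29->46, delta=17, new_sum=143+(17)=160
Option D: A[5] 35->-1, delta=-36, new_sum=143+(-36)=107 <-- matches target
Option E: A[7] 32->35, delta=3, new_sum=143+(3)=146

Answer: D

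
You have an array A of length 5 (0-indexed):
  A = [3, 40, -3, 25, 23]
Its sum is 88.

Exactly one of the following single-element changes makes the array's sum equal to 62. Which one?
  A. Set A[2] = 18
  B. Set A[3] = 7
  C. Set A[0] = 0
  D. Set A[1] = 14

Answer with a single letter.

Option A: A[2] -3->18, delta=21, new_sum=88+(21)=109
Option B: A[3] 25->7, delta=-18, new_sum=88+(-18)=70
Option C: A[0] 3->0, delta=-3, new_sum=88+(-3)=85
Option D: A[1] 40->14, delta=-26, new_sum=88+(-26)=62 <-- matches target

Answer: D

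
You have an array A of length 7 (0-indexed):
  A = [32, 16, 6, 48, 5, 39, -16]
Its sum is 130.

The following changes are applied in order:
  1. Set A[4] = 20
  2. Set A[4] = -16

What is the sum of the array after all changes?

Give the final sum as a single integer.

Answer: 109

Derivation:
Initial sum: 130
Change 1: A[4] 5 -> 20, delta = 15, sum = 145
Change 2: A[4] 20 -> -16, delta = -36, sum = 109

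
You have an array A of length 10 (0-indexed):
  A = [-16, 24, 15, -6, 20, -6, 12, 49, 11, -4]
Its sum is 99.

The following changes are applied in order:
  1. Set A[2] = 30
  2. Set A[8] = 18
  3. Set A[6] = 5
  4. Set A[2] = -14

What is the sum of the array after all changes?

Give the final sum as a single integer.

Answer: 70

Derivation:
Initial sum: 99
Change 1: A[2] 15 -> 30, delta = 15, sum = 114
Change 2: A[8] 11 -> 18, delta = 7, sum = 121
Change 3: A[6] 12 -> 5, delta = -7, sum = 114
Change 4: A[2] 30 -> -14, delta = -44, sum = 70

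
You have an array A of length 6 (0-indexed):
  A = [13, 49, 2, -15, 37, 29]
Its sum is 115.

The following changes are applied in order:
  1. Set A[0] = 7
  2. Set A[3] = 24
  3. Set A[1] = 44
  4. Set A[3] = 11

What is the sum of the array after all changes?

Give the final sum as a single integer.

Answer: 130

Derivation:
Initial sum: 115
Change 1: A[0] 13 -> 7, delta = -6, sum = 109
Change 2: A[3] -15 -> 24, delta = 39, sum = 148
Change 3: A[1] 49 -> 44, delta = -5, sum = 143
Change 4: A[3] 24 -> 11, delta = -13, sum = 130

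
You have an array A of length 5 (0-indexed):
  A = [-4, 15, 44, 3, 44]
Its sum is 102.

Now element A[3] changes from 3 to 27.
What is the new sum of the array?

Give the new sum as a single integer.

Old value at index 3: 3
New value at index 3: 27
Delta = 27 - 3 = 24
New sum = old_sum + delta = 102 + (24) = 126

Answer: 126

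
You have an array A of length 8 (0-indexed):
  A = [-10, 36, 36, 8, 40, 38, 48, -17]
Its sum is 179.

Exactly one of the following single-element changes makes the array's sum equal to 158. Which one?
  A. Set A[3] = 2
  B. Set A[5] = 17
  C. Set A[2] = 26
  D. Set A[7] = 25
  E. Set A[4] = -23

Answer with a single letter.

Option A: A[3] 8->2, delta=-6, new_sum=179+(-6)=173
Option B: A[5] 38->17, delta=-21, new_sum=179+(-21)=158 <-- matches target
Option C: A[2] 36->26, delta=-10, new_sum=179+(-10)=169
Option D: A[7] -17->25, delta=42, new_sum=179+(42)=221
Option E: A[4] 40->-23, delta=-63, new_sum=179+(-63)=116

Answer: B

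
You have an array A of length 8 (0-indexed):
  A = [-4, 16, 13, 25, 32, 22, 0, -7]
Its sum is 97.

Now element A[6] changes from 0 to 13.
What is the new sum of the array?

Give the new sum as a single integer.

Old value at index 6: 0
New value at index 6: 13
Delta = 13 - 0 = 13
New sum = old_sum + delta = 97 + (13) = 110

Answer: 110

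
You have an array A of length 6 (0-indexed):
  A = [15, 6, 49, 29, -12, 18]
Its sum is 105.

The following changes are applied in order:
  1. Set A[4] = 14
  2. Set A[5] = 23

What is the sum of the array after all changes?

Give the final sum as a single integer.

Initial sum: 105
Change 1: A[4] -12 -> 14, delta = 26, sum = 131
Change 2: A[5] 18 -> 23, delta = 5, sum = 136

Answer: 136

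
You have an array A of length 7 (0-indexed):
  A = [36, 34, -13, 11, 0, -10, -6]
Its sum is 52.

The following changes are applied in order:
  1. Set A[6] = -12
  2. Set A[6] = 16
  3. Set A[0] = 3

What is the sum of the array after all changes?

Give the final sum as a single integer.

Answer: 41

Derivation:
Initial sum: 52
Change 1: A[6] -6 -> -12, delta = -6, sum = 46
Change 2: A[6] -12 -> 16, delta = 28, sum = 74
Change 3: A[0] 36 -> 3, delta = -33, sum = 41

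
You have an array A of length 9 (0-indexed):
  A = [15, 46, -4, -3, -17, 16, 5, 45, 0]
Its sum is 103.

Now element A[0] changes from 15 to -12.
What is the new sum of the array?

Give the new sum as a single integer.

Old value at index 0: 15
New value at index 0: -12
Delta = -12 - 15 = -27
New sum = old_sum + delta = 103 + (-27) = 76

Answer: 76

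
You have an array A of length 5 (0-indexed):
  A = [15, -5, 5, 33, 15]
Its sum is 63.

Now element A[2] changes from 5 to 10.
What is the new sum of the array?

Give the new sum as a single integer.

Answer: 68

Derivation:
Old value at index 2: 5
New value at index 2: 10
Delta = 10 - 5 = 5
New sum = old_sum + delta = 63 + (5) = 68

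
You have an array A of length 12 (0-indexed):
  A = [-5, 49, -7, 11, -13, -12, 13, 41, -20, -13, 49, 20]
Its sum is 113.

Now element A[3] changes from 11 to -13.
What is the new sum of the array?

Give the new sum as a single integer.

Answer: 89

Derivation:
Old value at index 3: 11
New value at index 3: -13
Delta = -13 - 11 = -24
New sum = old_sum + delta = 113 + (-24) = 89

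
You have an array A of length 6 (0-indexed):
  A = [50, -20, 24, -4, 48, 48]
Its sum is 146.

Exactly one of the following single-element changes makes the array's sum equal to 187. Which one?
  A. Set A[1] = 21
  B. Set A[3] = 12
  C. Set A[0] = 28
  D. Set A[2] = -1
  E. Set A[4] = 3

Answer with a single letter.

Answer: A

Derivation:
Option A: A[1] -20->21, delta=41, new_sum=146+(41)=187 <-- matches target
Option B: A[3] -4->12, delta=16, new_sum=146+(16)=162
Option C: A[0] 50->28, delta=-22, new_sum=146+(-22)=124
Option D: A[2] 24->-1, delta=-25, new_sum=146+(-25)=121
Option E: A[4] 48->3, delta=-45, new_sum=146+(-45)=101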